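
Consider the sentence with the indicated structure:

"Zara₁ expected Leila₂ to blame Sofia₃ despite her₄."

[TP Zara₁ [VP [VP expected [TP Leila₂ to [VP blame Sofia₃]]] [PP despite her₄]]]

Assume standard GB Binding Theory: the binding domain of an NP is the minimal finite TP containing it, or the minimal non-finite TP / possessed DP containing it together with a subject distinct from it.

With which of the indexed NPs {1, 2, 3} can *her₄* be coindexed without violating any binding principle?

{2, 3}

*her* is a pronoun, so Principle B applies: it must be free in its binding domain.
Binding domain of *her₄*: the matrix TP, whose subject is Zara₁.
*Zara₁* c-commands the pronoun within its binding domain → coindexation would violate Principle B.
*Leila₂* and the pronoun do not c-command one another → neither Principle B nor Principle C is at stake; coindexation permitted.
*Sofia₃* and the pronoun do not c-command one another → neither Principle B nor Principle C is at stake; coindexation permitted.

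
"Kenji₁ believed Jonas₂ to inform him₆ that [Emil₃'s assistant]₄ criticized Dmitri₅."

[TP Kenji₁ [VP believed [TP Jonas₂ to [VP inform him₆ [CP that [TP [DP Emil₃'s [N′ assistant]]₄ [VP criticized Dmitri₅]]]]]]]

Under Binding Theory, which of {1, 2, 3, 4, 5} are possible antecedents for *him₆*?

{1}

*him* is a pronoun, so Principle B applies: it must be free in its binding domain.
Binding domain of *him₆*: the embedded TP, whose subject is Jonas₂.
*Kenji₁* c-commands the pronoun but from outside its binding domain, and is not c-commanded by it → coindexation permitted.
*Jonas₂* c-commands the pronoun within its binding domain → coindexation would violate Principle B.
*Emil₃*: the pronoun c-commands this R-expression → coindexation would violate Principle C on *Emil₃*.
*[Emil₃'s assistant]₄*: the pronoun c-commands this R-expression → coindexation would violate Principle C on *[Emil₃'s assistant]₄*.
*Dmitri₅*: the pronoun c-commands this R-expression → coindexation would violate Principle C on *Dmitri₅*.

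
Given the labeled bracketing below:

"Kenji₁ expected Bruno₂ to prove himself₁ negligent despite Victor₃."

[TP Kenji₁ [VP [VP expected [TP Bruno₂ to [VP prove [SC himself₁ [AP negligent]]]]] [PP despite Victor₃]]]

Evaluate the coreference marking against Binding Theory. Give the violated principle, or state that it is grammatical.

The two coindexed NPs are *Kenji₁* and *himself₁*.
*himself₁* is an anaphor. Principle A requires it to be bound within its binding domain — the embedded TP, whose subject is Bruno₂.
Within that domain it is c-commanded by *Bruno₂*, which does not share its index.
*Kenji₁* does c-command the anaphor, but from outside its binding domain.
The anaphor is unbound in its domain → Principle A violation.

Principle A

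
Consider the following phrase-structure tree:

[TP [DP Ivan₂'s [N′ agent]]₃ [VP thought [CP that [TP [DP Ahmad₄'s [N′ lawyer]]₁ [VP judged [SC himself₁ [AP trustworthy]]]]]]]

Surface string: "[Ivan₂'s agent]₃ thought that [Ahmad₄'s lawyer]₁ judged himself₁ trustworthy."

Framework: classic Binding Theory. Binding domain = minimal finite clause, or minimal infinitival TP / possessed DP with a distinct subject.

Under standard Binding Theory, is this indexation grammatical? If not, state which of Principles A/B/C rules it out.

The two coindexed NPs are *[Ahmad₄'s lawyer]₁* and *himself₁*.
*himself₁* is an anaphor; its binding domain is the embedded TP, whose subject is [Ahmad₄'s lawyer]₁. *[Ahmad₄'s lawyer]₁* c-commands it within that domain and shares its index, so Principle A is satisfied.
*[Ahmad₄'s lawyer]₁* is an R-expression; *himself₁* does not c-command it, and no other NP shares its index, so Principle C is satisfied.
All principles are respected.

grammatical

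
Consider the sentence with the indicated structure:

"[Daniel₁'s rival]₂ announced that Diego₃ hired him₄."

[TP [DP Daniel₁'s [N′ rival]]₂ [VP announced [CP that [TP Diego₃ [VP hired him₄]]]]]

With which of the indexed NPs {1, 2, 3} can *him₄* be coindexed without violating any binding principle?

*him* is a pronoun, so Principle B applies: it must be free in its binding domain.
Binding domain of *him₄*: the embedded TP, whose subject is Diego₃.
*Daniel₁* and the pronoun do not c-command one another → neither Principle B nor Principle C is at stake; coindexation permitted.
*[Daniel₁'s rival]₂* c-commands the pronoun but from outside its binding domain, and is not c-commanded by it → coindexation permitted.
*Diego₃* c-commands the pronoun within its binding domain → coindexation would violate Principle B.

{1, 2}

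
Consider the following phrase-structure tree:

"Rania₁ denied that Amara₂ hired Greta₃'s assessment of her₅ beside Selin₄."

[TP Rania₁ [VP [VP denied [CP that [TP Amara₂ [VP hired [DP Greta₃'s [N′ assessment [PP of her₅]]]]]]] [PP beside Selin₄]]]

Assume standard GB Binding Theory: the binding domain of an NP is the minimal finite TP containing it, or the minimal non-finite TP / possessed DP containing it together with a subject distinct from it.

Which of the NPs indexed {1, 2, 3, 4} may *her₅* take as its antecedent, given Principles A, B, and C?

*her* is a pronoun, so Principle B applies: it must be free in its binding domain.
Binding domain of *her₅*: the possessed DP, whose subject is Greta₃.
*Rania₁* c-commands the pronoun but from outside its binding domain, and is not c-commanded by it → coindexation permitted.
*Amara₂* c-commands the pronoun but from outside its binding domain, and is not c-commanded by it → coindexation permitted.
*Greta₃* c-commands the pronoun within its binding domain → coindexation would violate Principle B.
*Selin₄* and the pronoun do not c-command one another → neither Principle B nor Principle C is at stake; coindexation permitted.

{1, 2, 4}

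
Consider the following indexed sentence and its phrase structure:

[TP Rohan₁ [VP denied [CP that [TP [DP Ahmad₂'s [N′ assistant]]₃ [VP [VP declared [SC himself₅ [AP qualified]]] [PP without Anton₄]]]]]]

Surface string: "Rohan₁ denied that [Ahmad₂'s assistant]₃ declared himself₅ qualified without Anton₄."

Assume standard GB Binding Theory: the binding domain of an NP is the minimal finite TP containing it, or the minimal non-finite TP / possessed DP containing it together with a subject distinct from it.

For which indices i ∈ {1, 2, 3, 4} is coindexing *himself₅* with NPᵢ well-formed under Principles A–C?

{3}

*himself* is an anaphor, so Principle A applies: it must be bound in its binding domain.
Binding domain of *himself₅*: the embedded TP, whose subject is [Ahmad₂'s assistant]₃.
*Rohan₁* c-commands the anaphor but is outside its binding domain → cannot satisfy Principle A.
*Ahmad₂* does not c-command the anaphor → cannot bind it.
*[Ahmad₂'s assistant]₃* c-commands the anaphor within its binding domain → licit binder.
*Anton₄* does not c-command the anaphor → cannot bind it.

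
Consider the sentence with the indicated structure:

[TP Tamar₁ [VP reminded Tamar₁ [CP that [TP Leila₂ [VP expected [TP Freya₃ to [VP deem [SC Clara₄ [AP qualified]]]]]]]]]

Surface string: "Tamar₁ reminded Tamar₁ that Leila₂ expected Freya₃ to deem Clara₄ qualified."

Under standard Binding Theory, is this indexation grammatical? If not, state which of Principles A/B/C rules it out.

Principle C

The two coindexed NPs are *Tamar₁* (the higher occurrence) and *Tamar₁* (the lower occurrence).
*Tamar₁* (the lower occurrence) is an R-expression. Principle C requires it to be free everywhere.
*Tamar₁* (the higher occurrence) c-commands it and carries the same index.
The R-expression is bound → Principle C violation.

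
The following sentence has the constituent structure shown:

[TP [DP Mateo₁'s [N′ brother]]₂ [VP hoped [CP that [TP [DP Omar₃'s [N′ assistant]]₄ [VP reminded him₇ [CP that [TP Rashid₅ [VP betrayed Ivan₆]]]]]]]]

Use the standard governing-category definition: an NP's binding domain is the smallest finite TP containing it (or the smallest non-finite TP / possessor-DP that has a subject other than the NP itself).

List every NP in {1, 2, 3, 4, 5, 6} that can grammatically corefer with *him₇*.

*him* is a pronoun, so Principle B applies: it must be free in its binding domain.
Binding domain of *him₇*: the embedded TP, whose subject is [Omar₃'s assistant]₄.
*Mateo₁* and the pronoun do not c-command one another → neither Principle B nor Principle C is at stake; coindexation permitted.
*[Mateo₁'s brother]₂* c-commands the pronoun but from outside its binding domain, and is not c-commanded by it → coindexation permitted.
*Omar₃* and the pronoun do not c-command one another → neither Principle B nor Principle C is at stake; coindexation permitted.
*[Omar₃'s assistant]₄* c-commands the pronoun within its binding domain → coindexation would violate Principle B.
*Rashid₅*: the pronoun c-commands this R-expression → coindexation would violate Principle C on *Rashid₅*.
*Ivan₆*: the pronoun c-commands this R-expression → coindexation would violate Principle C on *Ivan₆*.

{1, 2, 3}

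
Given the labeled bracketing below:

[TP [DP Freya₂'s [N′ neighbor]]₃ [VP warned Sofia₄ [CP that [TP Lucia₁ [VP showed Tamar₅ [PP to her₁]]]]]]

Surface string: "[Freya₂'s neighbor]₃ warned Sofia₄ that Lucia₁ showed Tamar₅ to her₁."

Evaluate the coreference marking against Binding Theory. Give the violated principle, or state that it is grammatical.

The two coindexed NPs are *Lucia₁* and *her₁*.
*her₁* is a pronoun. Its binding domain is the embedded TP, whose subject is Lucia₁.
*Lucia₁* c-commands it within that domain and carries the same index.
The pronoun is locally bound → Principle B violation.

Principle B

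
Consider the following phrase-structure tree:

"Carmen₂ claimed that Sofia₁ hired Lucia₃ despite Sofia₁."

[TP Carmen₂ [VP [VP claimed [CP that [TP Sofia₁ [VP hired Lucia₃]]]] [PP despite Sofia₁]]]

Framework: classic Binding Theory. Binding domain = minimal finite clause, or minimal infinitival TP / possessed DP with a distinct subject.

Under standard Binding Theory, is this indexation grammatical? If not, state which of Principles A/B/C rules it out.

grammatical

The two coindexed NPs are *Sofia₁* and *Sofia₁*.
*Sofia₁* is an R-expression; no coindexed NP c-commands it, so Principle C holds.
*Sofia₁* is an R-expression; *Sofia₁* does not c-command it, and no other NP shares its index, so Principle C is satisfied.
All principles are respected.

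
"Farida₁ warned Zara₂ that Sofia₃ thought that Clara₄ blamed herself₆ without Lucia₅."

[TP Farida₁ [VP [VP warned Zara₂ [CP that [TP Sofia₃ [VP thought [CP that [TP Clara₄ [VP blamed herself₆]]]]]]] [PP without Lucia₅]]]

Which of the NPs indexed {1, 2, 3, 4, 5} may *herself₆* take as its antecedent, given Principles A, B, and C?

{4}

*herself* is an anaphor, so Principle A applies: it must be bound in its binding domain.
Binding domain of *herself₆*: the embedded TP, whose subject is Clara₄.
*Farida₁* c-commands the anaphor but is outside its binding domain → cannot satisfy Principle A.
*Zara₂* c-commands the anaphor but is outside its binding domain → cannot satisfy Principle A.
*Sofia₃* c-commands the anaphor but is outside its binding domain → cannot satisfy Principle A.
*Clara₄* c-commands the anaphor within its binding domain → licit binder.
*Lucia₅* does not c-command the anaphor → cannot bind it.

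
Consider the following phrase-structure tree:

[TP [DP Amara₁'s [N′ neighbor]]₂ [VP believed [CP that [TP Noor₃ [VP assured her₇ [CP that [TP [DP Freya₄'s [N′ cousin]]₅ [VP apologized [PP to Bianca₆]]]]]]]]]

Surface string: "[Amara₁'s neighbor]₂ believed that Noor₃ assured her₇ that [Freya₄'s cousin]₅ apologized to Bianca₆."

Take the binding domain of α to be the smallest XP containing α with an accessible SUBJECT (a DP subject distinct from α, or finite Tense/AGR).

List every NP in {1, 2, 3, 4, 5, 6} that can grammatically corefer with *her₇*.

{1, 2}

*her* is a pronoun, so Principle B applies: it must be free in its binding domain.
Binding domain of *her₇*: the embedded TP, whose subject is Noor₃.
*Amara₁* and the pronoun do not c-command one another → neither Principle B nor Principle C is at stake; coindexation permitted.
*[Amara₁'s neighbor]₂* c-commands the pronoun but from outside its binding domain, and is not c-commanded by it → coindexation permitted.
*Noor₃* c-commands the pronoun within its binding domain → coindexation would violate Principle B.
*Freya₄*: the pronoun c-commands this R-expression → coindexation would violate Principle C on *Freya₄*.
*[Freya₄'s cousin]₅*: the pronoun c-commands this R-expression → coindexation would violate Principle C on *[Freya₄'s cousin]₅*.
*Bianca₆*: the pronoun c-commands this R-expression → coindexation would violate Principle C on *Bianca₆*.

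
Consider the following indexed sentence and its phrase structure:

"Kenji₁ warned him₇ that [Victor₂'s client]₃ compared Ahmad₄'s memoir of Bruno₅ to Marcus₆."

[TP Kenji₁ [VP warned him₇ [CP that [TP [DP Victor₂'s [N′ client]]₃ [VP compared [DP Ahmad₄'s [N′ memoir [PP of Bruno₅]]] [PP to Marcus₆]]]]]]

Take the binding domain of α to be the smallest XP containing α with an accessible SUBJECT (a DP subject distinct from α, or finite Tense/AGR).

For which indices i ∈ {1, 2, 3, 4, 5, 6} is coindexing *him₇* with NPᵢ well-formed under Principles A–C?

none

*him* is a pronoun, so Principle B applies: it must be free in its binding domain.
Binding domain of *him₇*: the matrix TP, whose subject is Kenji₁.
*Kenji₁* c-commands the pronoun within its binding domain → coindexation would violate Principle B.
*Victor₂*: the pronoun c-commands this R-expression → coindexation would violate Principle C on *Victor₂*.
*[Victor₂'s client]₃*: the pronoun c-commands this R-expression → coindexation would violate Principle C on *[Victor₂'s client]₃*.
*Ahmad₄*: the pronoun c-commands this R-expression → coindexation would violate Principle C on *Ahmad₄*.
*Bruno₅*: the pronoun c-commands this R-expression → coindexation would violate Principle C on *Bruno₅*.
*Marcus₆*: the pronoun c-commands this R-expression → coindexation would violate Principle C on *Marcus₆*.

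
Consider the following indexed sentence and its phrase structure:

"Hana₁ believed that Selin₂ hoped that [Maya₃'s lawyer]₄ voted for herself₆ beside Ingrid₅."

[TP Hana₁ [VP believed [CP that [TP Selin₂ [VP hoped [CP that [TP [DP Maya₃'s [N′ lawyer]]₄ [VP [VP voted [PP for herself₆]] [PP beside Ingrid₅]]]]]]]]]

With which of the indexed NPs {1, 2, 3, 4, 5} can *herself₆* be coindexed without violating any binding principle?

*herself* is an anaphor, so Principle A applies: it must be bound in its binding domain.
Binding domain of *herself₆*: the embedded TP, whose subject is [Maya₃'s lawyer]₄.
*Hana₁* c-commands the anaphor but is outside its binding domain → cannot satisfy Principle A.
*Selin₂* c-commands the anaphor but is outside its binding domain → cannot satisfy Principle A.
*Maya₃* does not c-command the anaphor → cannot bind it.
*[Maya₃'s lawyer]₄* c-commands the anaphor within its binding domain → licit binder.
*Ingrid₅* does not c-command the anaphor → cannot bind it.

{4}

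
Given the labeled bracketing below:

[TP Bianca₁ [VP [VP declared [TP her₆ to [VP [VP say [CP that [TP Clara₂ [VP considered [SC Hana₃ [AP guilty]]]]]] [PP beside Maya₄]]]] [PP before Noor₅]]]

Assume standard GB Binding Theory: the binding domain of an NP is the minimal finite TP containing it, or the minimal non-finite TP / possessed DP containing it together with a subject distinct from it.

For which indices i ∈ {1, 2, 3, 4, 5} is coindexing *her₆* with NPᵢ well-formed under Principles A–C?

{5}

*her* is a pronoun, so Principle B applies: it must be free in its binding domain.
Binding domain of *her₆*: the matrix TP, whose subject is Bianca₁.
*Bianca₁* c-commands the pronoun within its binding domain → coindexation would violate Principle B.
*Clara₂*: the pronoun c-commands this R-expression → coindexation would violate Principle C on *Clara₂*.
*Hana₃*: the pronoun c-commands this R-expression → coindexation would violate Principle C on *Hana₃*.
*Maya₄*: the pronoun c-commands this R-expression → coindexation would violate Principle C on *Maya₄*.
*Noor₅* and the pronoun do not c-command one another → neither Principle B nor Principle C is at stake; coindexation permitted.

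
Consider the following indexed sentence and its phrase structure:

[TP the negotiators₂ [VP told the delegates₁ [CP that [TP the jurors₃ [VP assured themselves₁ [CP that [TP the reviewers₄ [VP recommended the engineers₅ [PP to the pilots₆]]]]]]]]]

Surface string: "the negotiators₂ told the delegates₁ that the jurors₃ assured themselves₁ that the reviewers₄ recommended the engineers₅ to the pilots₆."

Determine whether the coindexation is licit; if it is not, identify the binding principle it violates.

The two coindexed NPs are *the delegates₁* and *themselves₁*.
*themselves₁* is an anaphor. Principle A requires it to be bound within its binding domain — the embedded TP, whose subject is the jurors₃.
Within that domain it is c-commanded by *the jurors₃*, which does not share its index.
*the delegates₁* does c-command the anaphor, but from outside its binding domain.
The anaphor is unbound in its domain → Principle A violation.

Principle A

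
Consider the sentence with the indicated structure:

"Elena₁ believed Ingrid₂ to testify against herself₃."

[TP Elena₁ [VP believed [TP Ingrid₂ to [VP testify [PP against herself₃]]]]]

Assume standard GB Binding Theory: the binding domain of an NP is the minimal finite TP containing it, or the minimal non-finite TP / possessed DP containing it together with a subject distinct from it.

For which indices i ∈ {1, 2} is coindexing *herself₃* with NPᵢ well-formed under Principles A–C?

*herself* is an anaphor, so Principle A applies: it must be bound in its binding domain.
Binding domain of *herself₃*: the embedded TP, whose subject is Ingrid₂.
*Elena₁* c-commands the anaphor but is outside its binding domain → cannot satisfy Principle A.
*Ingrid₂* c-commands the anaphor within its binding domain → licit binder.

{2}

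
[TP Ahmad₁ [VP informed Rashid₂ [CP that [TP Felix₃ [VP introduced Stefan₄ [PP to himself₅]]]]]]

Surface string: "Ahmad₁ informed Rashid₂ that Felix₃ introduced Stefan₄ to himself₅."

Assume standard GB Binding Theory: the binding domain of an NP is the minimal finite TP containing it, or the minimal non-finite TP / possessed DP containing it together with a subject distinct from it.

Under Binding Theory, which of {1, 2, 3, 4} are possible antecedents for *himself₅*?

{3, 4}

*himself* is an anaphor, so Principle A applies: it must be bound in its binding domain.
Binding domain of *himself₅*: the embedded TP, whose subject is Felix₃.
*Ahmad₁* c-commands the anaphor but is outside its binding domain → cannot satisfy Principle A.
*Rashid₂* c-commands the anaphor but is outside its binding domain → cannot satisfy Principle A.
*Felix₃* c-commands the anaphor within its binding domain → licit binder.
*Stefan₄* c-commands the anaphor within its binding domain → licit binder.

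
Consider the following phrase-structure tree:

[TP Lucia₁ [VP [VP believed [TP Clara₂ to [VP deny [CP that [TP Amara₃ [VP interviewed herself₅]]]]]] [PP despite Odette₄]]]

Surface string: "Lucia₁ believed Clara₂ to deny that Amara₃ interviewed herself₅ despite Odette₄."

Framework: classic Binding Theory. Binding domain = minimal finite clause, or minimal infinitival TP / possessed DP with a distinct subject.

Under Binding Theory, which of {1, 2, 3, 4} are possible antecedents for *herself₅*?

*herself* is an anaphor, so Principle A applies: it must be bound in its binding domain.
Binding domain of *herself₅*: the embedded TP, whose subject is Amara₃.
*Lucia₁* c-commands the anaphor but is outside its binding domain → cannot satisfy Principle A.
*Clara₂* c-commands the anaphor but is outside its binding domain → cannot satisfy Principle A.
*Amara₃* c-commands the anaphor within its binding domain → licit binder.
*Odette₄* does not c-command the anaphor → cannot bind it.

{3}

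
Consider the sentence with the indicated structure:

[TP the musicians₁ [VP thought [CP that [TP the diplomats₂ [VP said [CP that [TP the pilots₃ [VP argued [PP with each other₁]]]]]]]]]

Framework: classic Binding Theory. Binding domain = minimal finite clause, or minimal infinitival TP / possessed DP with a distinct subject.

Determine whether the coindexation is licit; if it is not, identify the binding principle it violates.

The two coindexed NPs are *the musicians₁* and *each other₁*.
*each other₁* is an anaphor. Principle A requires it to be bound within its binding domain — the embedded TP, whose subject is the pilots₃.
Within that domain it is c-commanded by *the pilots₃*, which does not share its index.
*the musicians₁* does c-command the anaphor, but from outside its binding domain.
The anaphor is unbound in its domain → Principle A violation.

Principle A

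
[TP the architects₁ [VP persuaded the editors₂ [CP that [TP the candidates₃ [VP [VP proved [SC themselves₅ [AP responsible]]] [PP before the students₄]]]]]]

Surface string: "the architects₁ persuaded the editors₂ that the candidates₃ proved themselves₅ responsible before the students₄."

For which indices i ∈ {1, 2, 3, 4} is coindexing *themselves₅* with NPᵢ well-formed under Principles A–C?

*themselves* is an anaphor, so Principle A applies: it must be bound in its binding domain.
Binding domain of *themselves₅*: the embedded TP, whose subject is the candidates₃.
*the architects₁* c-commands the anaphor but is outside its binding domain → cannot satisfy Principle A.
*the editors₂* c-commands the anaphor but is outside its binding domain → cannot satisfy Principle A.
*the candidates₃* c-commands the anaphor within its binding domain → licit binder.
*the students₄* does not c-command the anaphor → cannot bind it.

{3}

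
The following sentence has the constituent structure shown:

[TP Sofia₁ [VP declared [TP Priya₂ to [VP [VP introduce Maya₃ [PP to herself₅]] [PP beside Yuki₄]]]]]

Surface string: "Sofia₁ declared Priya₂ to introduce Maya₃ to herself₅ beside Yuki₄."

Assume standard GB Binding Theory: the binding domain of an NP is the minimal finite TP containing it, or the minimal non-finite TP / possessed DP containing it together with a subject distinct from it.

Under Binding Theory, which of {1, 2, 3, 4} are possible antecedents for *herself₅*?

*herself* is an anaphor, so Principle A applies: it must be bound in its binding domain.
Binding domain of *herself₅*: the embedded TP, whose subject is Priya₂.
*Sofia₁* c-commands the anaphor but is outside its binding domain → cannot satisfy Principle A.
*Priya₂* c-commands the anaphor within its binding domain → licit binder.
*Maya₃* c-commands the anaphor within its binding domain → licit binder.
*Yuki₄* does not c-command the anaphor → cannot bind it.

{2, 3}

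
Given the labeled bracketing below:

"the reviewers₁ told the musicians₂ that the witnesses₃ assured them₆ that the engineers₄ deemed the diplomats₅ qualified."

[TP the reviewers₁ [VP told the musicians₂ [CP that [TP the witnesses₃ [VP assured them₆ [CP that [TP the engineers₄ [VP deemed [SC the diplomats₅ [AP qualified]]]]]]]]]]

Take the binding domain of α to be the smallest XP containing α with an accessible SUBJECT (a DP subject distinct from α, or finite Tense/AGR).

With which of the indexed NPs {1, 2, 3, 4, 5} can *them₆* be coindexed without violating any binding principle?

*them* is a pronoun, so Principle B applies: it must be free in its binding domain.
Binding domain of *them₆*: the embedded TP, whose subject is the witnesses₃.
*the reviewers₁* c-commands the pronoun but from outside its binding domain, and is not c-commanded by it → coindexation permitted.
*the musicians₂* c-commands the pronoun but from outside its binding domain, and is not c-commanded by it → coindexation permitted.
*the witnesses₃* c-commands the pronoun within its binding domain → coindexation would violate Principle B.
*the engineers₄*: the pronoun c-commands this R-expression → coindexation would violate Principle C on *the engineers₄*.
*the diplomats₅*: the pronoun c-commands this R-expression → coindexation would violate Principle C on *the diplomats₅*.

{1, 2}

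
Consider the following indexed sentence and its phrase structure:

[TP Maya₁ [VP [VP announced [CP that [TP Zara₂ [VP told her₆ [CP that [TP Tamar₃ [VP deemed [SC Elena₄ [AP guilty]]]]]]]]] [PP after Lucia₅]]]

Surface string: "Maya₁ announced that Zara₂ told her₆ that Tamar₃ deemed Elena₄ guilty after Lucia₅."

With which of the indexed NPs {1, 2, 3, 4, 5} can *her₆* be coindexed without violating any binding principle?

{1, 5}

*her* is a pronoun, so Principle B applies: it must be free in its binding domain.
Binding domain of *her₆*: the embedded TP, whose subject is Zara₂.
*Maya₁* c-commands the pronoun but from outside its binding domain, and is not c-commanded by it → coindexation permitted.
*Zara₂* c-commands the pronoun within its binding domain → coindexation would violate Principle B.
*Tamar₃*: the pronoun c-commands this R-expression → coindexation would violate Principle C on *Tamar₃*.
*Elena₄*: the pronoun c-commands this R-expression → coindexation would violate Principle C on *Elena₄*.
*Lucia₅* and the pronoun do not c-command one another → neither Principle B nor Principle C is at stake; coindexation permitted.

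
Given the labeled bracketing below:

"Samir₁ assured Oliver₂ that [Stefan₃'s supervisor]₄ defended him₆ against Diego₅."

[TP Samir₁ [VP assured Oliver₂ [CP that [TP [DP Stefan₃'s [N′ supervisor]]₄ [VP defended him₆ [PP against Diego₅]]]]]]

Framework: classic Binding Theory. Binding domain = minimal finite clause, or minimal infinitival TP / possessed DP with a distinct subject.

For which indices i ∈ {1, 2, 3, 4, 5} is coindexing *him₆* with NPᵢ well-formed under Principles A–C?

{1, 2, 3}

*him* is a pronoun, so Principle B applies: it must be free in its binding domain.
Binding domain of *him₆*: the embedded TP, whose subject is [Stefan₃'s supervisor]₄.
*Samir₁* c-commands the pronoun but from outside its binding domain, and is not c-commanded by it → coindexation permitted.
*Oliver₂* c-commands the pronoun but from outside its binding domain, and is not c-commanded by it → coindexation permitted.
*Stefan₃* and the pronoun do not c-command one another → neither Principle B nor Principle C is at stake; coindexation permitted.
*[Stefan₃'s supervisor]₄* c-commands the pronoun within its binding domain → coindexation would violate Principle B.
*Diego₅*: the pronoun c-commands this R-expression → coindexation would violate Principle C on *Diego₅*.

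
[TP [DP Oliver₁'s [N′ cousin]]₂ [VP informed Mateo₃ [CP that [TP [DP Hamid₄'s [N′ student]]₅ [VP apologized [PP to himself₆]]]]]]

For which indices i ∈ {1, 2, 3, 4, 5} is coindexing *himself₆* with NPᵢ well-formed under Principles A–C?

{5}

*himself* is an anaphor, so Principle A applies: it must be bound in its binding domain.
Binding domain of *himself₆*: the embedded TP, whose subject is [Hamid₄'s student]₅.
*Oliver₁* does not c-command the anaphor → cannot bind it.
*[Oliver₁'s cousin]₂* c-commands the anaphor but is outside its binding domain → cannot satisfy Principle A.
*Mateo₃* c-commands the anaphor but is outside its binding domain → cannot satisfy Principle A.
*Hamid₄* does not c-command the anaphor → cannot bind it.
*[Hamid₄'s student]₅* c-commands the anaphor within its binding domain → licit binder.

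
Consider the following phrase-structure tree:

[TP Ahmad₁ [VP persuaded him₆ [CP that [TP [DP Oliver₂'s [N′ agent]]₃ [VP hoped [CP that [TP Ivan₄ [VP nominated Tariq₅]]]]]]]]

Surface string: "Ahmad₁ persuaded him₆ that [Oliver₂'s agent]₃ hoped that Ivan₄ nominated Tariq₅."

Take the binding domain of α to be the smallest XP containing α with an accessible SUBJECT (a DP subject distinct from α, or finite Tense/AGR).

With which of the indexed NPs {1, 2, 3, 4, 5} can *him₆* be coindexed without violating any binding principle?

*him* is a pronoun, so Principle B applies: it must be free in its binding domain.
Binding domain of *him₆*: the matrix TP, whose subject is Ahmad₁.
*Ahmad₁* c-commands the pronoun within its binding domain → coindexation would violate Principle B.
*Oliver₂*: the pronoun c-commands this R-expression → coindexation would violate Principle C on *Oliver₂*.
*[Oliver₂'s agent]₃*: the pronoun c-commands this R-expression → coindexation would violate Principle C on *[Oliver₂'s agent]₃*.
*Ivan₄*: the pronoun c-commands this R-expression → coindexation would violate Principle C on *Ivan₄*.
*Tariq₅*: the pronoun c-commands this R-expression → coindexation would violate Principle C on *Tariq₅*.

none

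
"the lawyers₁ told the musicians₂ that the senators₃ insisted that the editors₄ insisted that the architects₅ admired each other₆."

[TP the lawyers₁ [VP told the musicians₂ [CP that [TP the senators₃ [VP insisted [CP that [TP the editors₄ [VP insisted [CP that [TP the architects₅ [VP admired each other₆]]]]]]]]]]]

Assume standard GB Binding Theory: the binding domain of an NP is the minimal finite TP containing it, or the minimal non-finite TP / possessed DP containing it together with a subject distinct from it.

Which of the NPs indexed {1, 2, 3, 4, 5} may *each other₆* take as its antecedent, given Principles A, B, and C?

*each other* is an anaphor, so Principle A applies: it must be bound in its binding domain.
Binding domain of *each other₆*: the embedded TP, whose subject is the architects₅.
*the lawyers₁* c-commands the anaphor but is outside its binding domain → cannot satisfy Principle A.
*the musicians₂* c-commands the anaphor but is outside its binding domain → cannot satisfy Principle A.
*the senators₃* c-commands the anaphor but is outside its binding domain → cannot satisfy Principle A.
*the editors₄* c-commands the anaphor but is outside its binding domain → cannot satisfy Principle A.
*the architects₅* c-commands the anaphor within its binding domain → licit binder.

{5}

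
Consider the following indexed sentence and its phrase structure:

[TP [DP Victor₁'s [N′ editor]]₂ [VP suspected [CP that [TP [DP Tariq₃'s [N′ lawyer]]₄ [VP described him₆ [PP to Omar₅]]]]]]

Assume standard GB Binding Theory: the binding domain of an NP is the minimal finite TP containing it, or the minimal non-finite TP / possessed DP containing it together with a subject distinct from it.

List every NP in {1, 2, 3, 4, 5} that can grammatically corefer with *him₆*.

*him* is a pronoun, so Principle B applies: it must be free in its binding domain.
Binding domain of *him₆*: the embedded TP, whose subject is [Tariq₃'s lawyer]₄.
*Victor₁* and the pronoun do not c-command one another → neither Principle B nor Principle C is at stake; coindexation permitted.
*[Victor₁'s editor]₂* c-commands the pronoun but from outside its binding domain, and is not c-commanded by it → coindexation permitted.
*Tariq₃* and the pronoun do not c-command one another → neither Principle B nor Principle C is at stake; coindexation permitted.
*[Tariq₃'s lawyer]₄* c-commands the pronoun within its binding domain → coindexation would violate Principle B.
*Omar₅*: the pronoun c-commands this R-expression → coindexation would violate Principle C on *Omar₅*.

{1, 2, 3}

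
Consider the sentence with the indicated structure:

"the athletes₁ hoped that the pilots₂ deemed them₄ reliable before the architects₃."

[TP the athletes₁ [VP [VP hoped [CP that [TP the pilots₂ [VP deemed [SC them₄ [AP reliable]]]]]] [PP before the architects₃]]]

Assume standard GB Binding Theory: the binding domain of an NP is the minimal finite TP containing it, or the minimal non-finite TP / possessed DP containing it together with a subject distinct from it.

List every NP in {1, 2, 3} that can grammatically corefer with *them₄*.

*them* is a pronoun, so Principle B applies: it must be free in its binding domain.
Binding domain of *them₄*: the embedded TP, whose subject is the pilots₂.
*the athletes₁* c-commands the pronoun but from outside its binding domain, and is not c-commanded by it → coindexation permitted.
*the pilots₂* c-commands the pronoun within its binding domain → coindexation would violate Principle B.
*the architects₃* and the pronoun do not c-command one another → neither Principle B nor Principle C is at stake; coindexation permitted.

{1, 3}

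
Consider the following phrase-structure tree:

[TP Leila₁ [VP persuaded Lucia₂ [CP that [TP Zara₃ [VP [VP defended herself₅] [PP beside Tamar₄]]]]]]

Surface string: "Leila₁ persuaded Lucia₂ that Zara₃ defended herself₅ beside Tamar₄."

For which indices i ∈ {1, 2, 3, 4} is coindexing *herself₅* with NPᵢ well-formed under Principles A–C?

*herself* is an anaphor, so Principle A applies: it must be bound in its binding domain.
Binding domain of *herself₅*: the embedded TP, whose subject is Zara₃.
*Leila₁* c-commands the anaphor but is outside its binding domain → cannot satisfy Principle A.
*Lucia₂* c-commands the anaphor but is outside its binding domain → cannot satisfy Principle A.
*Zara₃* c-commands the anaphor within its binding domain → licit binder.
*Tamar₄* does not c-command the anaphor → cannot bind it.

{3}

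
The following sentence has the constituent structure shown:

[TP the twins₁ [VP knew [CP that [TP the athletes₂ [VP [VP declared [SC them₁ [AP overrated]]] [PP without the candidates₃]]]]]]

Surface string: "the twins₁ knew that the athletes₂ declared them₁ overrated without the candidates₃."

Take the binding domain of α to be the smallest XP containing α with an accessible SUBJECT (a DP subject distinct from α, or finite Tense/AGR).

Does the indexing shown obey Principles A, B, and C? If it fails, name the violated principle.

grammatical

The two coindexed NPs are *the twins₁* and *them₁*.
*them₁* is a pronoun; its binding domain is the embedded TP, whose subject is the athletes₂. Within that domain it is c-commanded only by *the athletes₂*, which carries a different index — the pronoun is free locally, so Principle B holds.
*the twins₁* is an R-expression; *them₁* does not c-command it, and no other NP shares its index, so Principle C is satisfied.
All principles are respected.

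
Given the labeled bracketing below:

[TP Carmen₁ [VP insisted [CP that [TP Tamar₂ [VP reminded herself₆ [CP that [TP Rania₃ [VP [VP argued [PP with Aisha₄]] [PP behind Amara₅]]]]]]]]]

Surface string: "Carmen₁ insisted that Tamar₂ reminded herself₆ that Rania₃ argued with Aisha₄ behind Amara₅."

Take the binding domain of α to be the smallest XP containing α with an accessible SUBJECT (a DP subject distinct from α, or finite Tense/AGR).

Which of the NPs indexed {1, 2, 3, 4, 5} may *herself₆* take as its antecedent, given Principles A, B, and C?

{2}

*herself* is an anaphor, so Principle A applies: it must be bound in its binding domain.
Binding domain of *herself₆*: the embedded TP, whose subject is Tamar₂.
*Carmen₁* c-commands the anaphor but is outside its binding domain → cannot satisfy Principle A.
*Tamar₂* c-commands the anaphor within its binding domain → licit binder.
*Rania₃* does not c-command the anaphor → cannot bind it.
*Aisha₄* does not c-command the anaphor → cannot bind it.
*Amara₅* does not c-command the anaphor → cannot bind it.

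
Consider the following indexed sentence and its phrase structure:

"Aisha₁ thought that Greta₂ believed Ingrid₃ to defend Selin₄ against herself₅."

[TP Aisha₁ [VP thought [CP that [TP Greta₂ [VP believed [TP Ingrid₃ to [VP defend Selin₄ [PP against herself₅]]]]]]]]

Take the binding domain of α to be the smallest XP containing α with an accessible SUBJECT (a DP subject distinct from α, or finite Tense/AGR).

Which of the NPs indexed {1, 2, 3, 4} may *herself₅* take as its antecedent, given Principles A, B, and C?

{3, 4}

*herself* is an anaphor, so Principle A applies: it must be bound in its binding domain.
Binding domain of *herself₅*: the embedded TP, whose subject is Ingrid₃.
*Aisha₁* c-commands the anaphor but is outside its binding domain → cannot satisfy Principle A.
*Greta₂* c-commands the anaphor but is outside its binding domain → cannot satisfy Principle A.
*Ingrid₃* c-commands the anaphor within its binding domain → licit binder.
*Selin₄* c-commands the anaphor within its binding domain → licit binder.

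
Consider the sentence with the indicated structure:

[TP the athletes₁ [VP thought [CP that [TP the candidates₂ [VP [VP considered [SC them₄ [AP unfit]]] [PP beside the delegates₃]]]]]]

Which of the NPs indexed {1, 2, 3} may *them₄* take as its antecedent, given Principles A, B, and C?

{1, 3}

*them* is a pronoun, so Principle B applies: it must be free in its binding domain.
Binding domain of *them₄*: the embedded TP, whose subject is the candidates₂.
*the athletes₁* c-commands the pronoun but from outside its binding domain, and is not c-commanded by it → coindexation permitted.
*the candidates₂* c-commands the pronoun within its binding domain → coindexation would violate Principle B.
*the delegates₃* and the pronoun do not c-command one another → neither Principle B nor Principle C is at stake; coindexation permitted.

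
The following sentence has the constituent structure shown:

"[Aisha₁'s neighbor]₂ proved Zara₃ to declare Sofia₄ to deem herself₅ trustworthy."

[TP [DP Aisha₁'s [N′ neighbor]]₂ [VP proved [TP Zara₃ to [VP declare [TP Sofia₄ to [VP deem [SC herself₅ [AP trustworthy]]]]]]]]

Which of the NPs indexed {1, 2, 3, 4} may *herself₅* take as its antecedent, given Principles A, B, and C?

{4}

*herself* is an anaphor, so Principle A applies: it must be bound in its binding domain.
Binding domain of *herself₅*: the embedded TP, whose subject is Sofia₄.
*Aisha₁* does not c-command the anaphor → cannot bind it.
*[Aisha₁'s neighbor]₂* c-commands the anaphor but is outside its binding domain → cannot satisfy Principle A.
*Zara₃* c-commands the anaphor but is outside its binding domain → cannot satisfy Principle A.
*Sofia₄* c-commands the anaphor within its binding domain → licit binder.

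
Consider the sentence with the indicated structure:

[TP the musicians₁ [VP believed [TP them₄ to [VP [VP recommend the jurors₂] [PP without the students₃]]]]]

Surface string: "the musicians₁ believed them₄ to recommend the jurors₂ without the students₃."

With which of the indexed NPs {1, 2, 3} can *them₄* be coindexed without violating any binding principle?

none

*them* is a pronoun, so Principle B applies: it must be free in its binding domain.
Binding domain of *them₄*: the matrix TP, whose subject is the musicians₁.
*the musicians₁* c-commands the pronoun within its binding domain → coindexation would violate Principle B.
*the jurors₂*: the pronoun c-commands this R-expression → coindexation would violate Principle C on *the jurors₂*.
*the students₃*: the pronoun c-commands this R-expression → coindexation would violate Principle C on *the students₃*.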